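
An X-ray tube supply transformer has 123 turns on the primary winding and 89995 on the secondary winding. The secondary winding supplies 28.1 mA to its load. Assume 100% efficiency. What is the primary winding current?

I_p ≈ 20.6 A

For an ideal transformer I_p/I_s = N_s/N_p, so I_p = 0.0281 × 89995/123 = 20.6 A.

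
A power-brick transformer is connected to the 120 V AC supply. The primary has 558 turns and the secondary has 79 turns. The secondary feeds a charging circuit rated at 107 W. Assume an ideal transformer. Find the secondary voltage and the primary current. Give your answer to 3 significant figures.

V_s = V_p × N_s/N_p = 120 × 79/558 = 16.989 V.
I_s = P/V_s = 107/16.989 = 6.2981 A.
I_p = I_s × N_s/N_p = 6.2981 × 79/558 = 0.892 A.

V_s ≈ 17.0 V, I_p ≈ 0.892 A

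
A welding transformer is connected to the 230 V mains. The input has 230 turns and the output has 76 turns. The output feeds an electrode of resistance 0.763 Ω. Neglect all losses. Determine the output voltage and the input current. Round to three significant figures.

V_out = V_in × N_out/N_in = 230 × 76/230 = 76.000 V.
I_out = V_out/R = 76.000/0.763 = 99.607 A.
I_in = I_out × N_out/N_in = 99.607 × 76/230 = 32.9 A.

V_out ≈ 76.0 V, I_in ≈ 32.9 A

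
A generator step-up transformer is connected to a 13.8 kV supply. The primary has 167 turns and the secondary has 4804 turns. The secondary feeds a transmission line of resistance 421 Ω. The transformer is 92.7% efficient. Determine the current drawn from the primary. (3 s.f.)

I_p ≈ 29300 A

V_s = 13800 × 4804/167 = 396980 V.
I_s = V_s/R = 396980/421 = 942.94 A.
P_out = V_s I_s = 396980 × 942.94 = 3.7433×10^8 W.
P_in = P_out/η = 3.7433×10^8/0.927 = 4.0380×10^8 W.
I_p = P_in/V_p = 4.0380×10^8/13800 = 29300 A.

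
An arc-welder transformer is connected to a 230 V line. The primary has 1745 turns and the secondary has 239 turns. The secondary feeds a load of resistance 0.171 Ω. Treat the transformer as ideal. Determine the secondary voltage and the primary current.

V_s = V_p × N_s/N_p = 230 × 239/1745 = 31.501 V.
I_s = V_s/R = 31.501/0.171 = 184.22 A.
I_p = I_s × N_s/N_p = 184.22 × 239/1745 = 25.2 A.

V_s ≈ 31.5 V, I_p ≈ 25.2 A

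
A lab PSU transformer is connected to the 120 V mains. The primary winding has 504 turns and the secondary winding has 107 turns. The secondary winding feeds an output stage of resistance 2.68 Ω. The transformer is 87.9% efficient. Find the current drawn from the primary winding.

V_s = 120 × 107/504 = 25.476 V.
I_s = V_s/R = 25.476/2.68 = 9.5060 A.
P_out = V_s I_s = 25.476 × 9.5060 = 242.18 W.
P_in = P_out/η = 242.18/0.879 = 275.52 W.
I_p = P_in/V_p = 275.52/120 = 2.30 A.

I_p ≈ 2.30 A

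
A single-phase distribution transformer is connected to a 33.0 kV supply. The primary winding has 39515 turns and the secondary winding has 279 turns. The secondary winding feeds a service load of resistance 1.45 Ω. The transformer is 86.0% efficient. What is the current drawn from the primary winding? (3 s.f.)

I_p ≈ 1.32 A

V_s = 33000 × 279/39515 = 233.00 V.
I_s = V_s/R = 233.00/1.45 = 160.69 A.
P_out = V_s I_s = 233.00 × 160.69 = 37441 W.
P_in = P_out/η = 37441/0.860 = 43536 W.
I_p = P_in/V_p = 43536/33000 = 1.32 A.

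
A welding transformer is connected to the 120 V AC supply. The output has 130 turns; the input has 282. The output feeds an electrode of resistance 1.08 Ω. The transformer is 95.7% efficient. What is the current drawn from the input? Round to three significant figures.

I_in ≈ 24.7 A

V_out = 120 × 130/282 = 55.319 V.
I_out = V_out/R = 55.319/1.08 = 51.221 A.
P_out = V_out I_out = 55.319 × 51.221 = 2833.5 W.
P_in = P_out/η = 2833.5/0.957 = 2960.8 W.
I_in = P_in/V_in = 2960.8/120 = 24.7 A.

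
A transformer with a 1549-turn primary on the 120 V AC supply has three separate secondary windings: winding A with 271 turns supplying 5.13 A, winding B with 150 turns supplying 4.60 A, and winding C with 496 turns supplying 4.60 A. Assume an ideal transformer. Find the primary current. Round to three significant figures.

I_p ≈ 2.82 A

V_A = 120 × 271/1549 = 20.994 V; V_B = 120 × 150/1549 = 11.620 V; V_C = 120 × 496/1549 = 38.425 V.
P_out = V_A I_A + V_B I_B + V_C I_C = 20.994×5.13 + 11.620×4.60 + 38.425×4.60 = 107.70 + 53.454 + 176.75 = 337.91 W.
Ideal ⇒ P_in = P_out, so I_p = P_out/V_p = 337.91/120 = 2.82 A.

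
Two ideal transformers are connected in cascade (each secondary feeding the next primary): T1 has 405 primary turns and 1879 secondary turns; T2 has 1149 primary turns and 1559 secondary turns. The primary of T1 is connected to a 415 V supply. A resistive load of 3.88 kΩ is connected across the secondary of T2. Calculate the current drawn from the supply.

I_supply ≈ 4.24 A

Secondary of T1: V = 415.00 × 1879/405 = 1925.4 V.
Secondary of T2: V = 1925.4 × 1559/1149 = 2612.4 V.
I_load = 2612.4/3880 = 0.67331 A, so P_out = 2612.4 × 0.67331 = 1759.0 W.
All ideal ⇒ P_in = P_out, so I_supply = 1759.0/415 = 4.24 A.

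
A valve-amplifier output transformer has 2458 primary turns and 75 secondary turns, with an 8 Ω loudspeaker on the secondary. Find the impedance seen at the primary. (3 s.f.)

Z_p = (N_p/N_s)² × Z_s = (2458/75)² × 8 = 8590 Ω.

Z_p ≈ 8590 Ω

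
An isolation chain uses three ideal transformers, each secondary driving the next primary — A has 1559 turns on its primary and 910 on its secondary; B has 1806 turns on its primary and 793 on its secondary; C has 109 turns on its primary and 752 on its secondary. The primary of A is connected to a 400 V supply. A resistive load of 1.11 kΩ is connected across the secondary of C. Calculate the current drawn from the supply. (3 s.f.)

I_supply ≈ 1.13 A

Secondary of A: V = 400.00 × 910/1559 = 233.48 V.
Secondary of B: V = 233.48 × 793/1806 = 102.52 V.
Secondary of C: V = 102.52 × 752/109 = 707.30 V.
I_load = 707.30/1110 = 0.63720 A, so P_out = 707.30 × 0.63720 = 450.69 W.
All ideal ⇒ P_in = P_out, so I_supply = 450.69/400 = 1.13 A.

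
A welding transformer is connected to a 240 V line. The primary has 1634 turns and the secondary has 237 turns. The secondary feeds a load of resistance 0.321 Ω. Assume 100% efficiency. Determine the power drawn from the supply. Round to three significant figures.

P ≈ 3770 W

V_s = V_p × N_s/N_p = 240 × 237/1634 = 34.810 V.
I_s = V_s/R = 34.810/0.321 = 108.44 A.
I_p = I_s × N_s/N_p = 108.44 × 237/1634 = 15.729 A.
P = V_p I_p = 240 × 15.729 = 3770 W.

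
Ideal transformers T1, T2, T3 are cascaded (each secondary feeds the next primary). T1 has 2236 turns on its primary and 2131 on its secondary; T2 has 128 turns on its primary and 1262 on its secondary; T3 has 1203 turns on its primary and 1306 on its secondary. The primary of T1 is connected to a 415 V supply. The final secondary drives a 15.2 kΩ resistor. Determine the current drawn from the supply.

I_supply ≈ 2.84 A

Secondary of T1: V = 415.00 × 2131/2236 = 395.51 V.
Secondary of T2: V = 395.51 × 1262/128 = 3899.5 V.
Secondary of T3: V = 3899.5 × 1306/1203 = 4233.4 V.
I_load = 4233.4/15200 = 0.27851 A, so P_out = 4233.4 × 0.27851 = 1179.0 W.
All ideal ⇒ P_in = P_out, so I_supply = 1179.0/415 = 2.84 A.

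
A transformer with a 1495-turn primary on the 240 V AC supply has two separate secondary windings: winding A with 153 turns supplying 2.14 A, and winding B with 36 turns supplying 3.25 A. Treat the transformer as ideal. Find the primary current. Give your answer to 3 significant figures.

V_A = 240 × 153/1495 = 24.562 V; V_B = 240 × 36/1495 = 5.7793 V.
P_out = V_A I_A + V_B I_B = 24.562×2.14 + 5.7793×3.25 = 52.562 + 18.783 = 71.345 W.
Ideal ⇒ P_in = P_out, so I_p = P_out/V_p = 71.345/240 = 0.297 A.

I_p ≈ 0.297 A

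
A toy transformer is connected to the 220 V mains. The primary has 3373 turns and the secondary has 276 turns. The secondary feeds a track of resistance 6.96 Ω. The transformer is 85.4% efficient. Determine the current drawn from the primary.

V_s = 220 × 276/3373 = 18.002 V.
I_s = V_s/R = 18.002/6.96 = 2.5865 A.
P_out = V_s I_s = 18.002 × 2.5865 = 46.561 W.
P_in = P_out/η = 46.561/0.854 = 54.521 W.
I_p = P_in/V_p = 54.521/220 = 0.248 A.

I_p ≈ 0.248 A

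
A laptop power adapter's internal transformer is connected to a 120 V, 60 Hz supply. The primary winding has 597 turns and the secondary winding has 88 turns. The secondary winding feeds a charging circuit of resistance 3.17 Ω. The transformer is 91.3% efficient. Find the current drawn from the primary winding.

I_p ≈ 0.901 A

V_s = 120 × 88/597 = 17.688 V.
I_s = V_s/R = 17.688/3.17 = 5.5800 A.
P_out = V_s I_s = 17.688 × 5.5800 = 98.701 W.
P_in = P_out/η = 98.701/0.913 = 108.11 W.
I_p = P_in/V_p = 108.11/120 = 0.901 A.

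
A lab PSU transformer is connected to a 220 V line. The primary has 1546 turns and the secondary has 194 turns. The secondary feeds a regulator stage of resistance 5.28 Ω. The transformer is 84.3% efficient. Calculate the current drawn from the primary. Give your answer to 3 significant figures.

V_s = 220 × 194/1546 = 27.607 V.
I_s = V_s/R = 27.607/5.28 = 5.2285 A.
P_out = V_s I_s = 27.607 × 5.2285 = 144.34 W.
P_in = P_out/η = 144.34/0.843 = 171.23 W.
I_p = P_in/V_p = 171.23/220 = 0.778 A.

I_p ≈ 0.778 A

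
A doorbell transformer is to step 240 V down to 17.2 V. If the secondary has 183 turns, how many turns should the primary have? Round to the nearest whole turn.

N_p = 2553 turns

N_p/N_s = V_p/V_s, so N_p = 183 × 240/17.2 = 2553.5 ≈ 2553 turns.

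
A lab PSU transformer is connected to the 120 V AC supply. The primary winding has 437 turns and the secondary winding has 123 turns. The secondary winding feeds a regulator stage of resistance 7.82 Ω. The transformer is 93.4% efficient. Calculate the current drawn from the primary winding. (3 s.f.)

I_p ≈ 1.30 A

V_s = 120 × 123/437 = 33.776 V.
I_s = V_s/R = 33.776/7.82 = 4.3191 A.
P_out = V_s I_s = 33.776 × 4.3191 = 145.88 W.
P_in = P_out/η = 145.88/0.934 = 156.19 W.
I_p = P_in/V_p = 156.19/120 = 1.30 A.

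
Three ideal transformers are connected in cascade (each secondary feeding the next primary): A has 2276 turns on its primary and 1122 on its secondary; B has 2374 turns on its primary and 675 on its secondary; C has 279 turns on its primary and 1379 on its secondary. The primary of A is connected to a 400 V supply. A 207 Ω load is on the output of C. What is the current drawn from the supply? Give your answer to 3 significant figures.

After A: V = 400.00 × 1122/2276 = 197.19 V.
After B: V = 197.19 × 675/2374 = 56.067 V.
After C: V = 56.067 × 1379/279 = 277.12 V.
I_load = 277.12/207 = 1.3387 A, so P_out = 277.12 × 1.3387 = 370.99 W.
All ideal ⇒ P_in = P_out, so I_supply = 370.99/400 = 0.927 A.

I_supply ≈ 0.927 A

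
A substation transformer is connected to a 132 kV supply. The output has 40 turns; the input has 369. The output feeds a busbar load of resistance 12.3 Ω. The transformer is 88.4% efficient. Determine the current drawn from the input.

I_in ≈ 143 A

V_out = 132000 × 40/369 = 14309 V.
I_out = V_out/R = 14309/12.3 = 1163.3 A.
P_out = V_out I_out = 14309 × 1163.3 = 1.6646×10^7 W.
P_in = P_out/η = 1.6646×10^7/0.884 = 1.8830×10^7 W.
I_in = P_in/V_in = 1.8830×10^7/132000 = 143 A.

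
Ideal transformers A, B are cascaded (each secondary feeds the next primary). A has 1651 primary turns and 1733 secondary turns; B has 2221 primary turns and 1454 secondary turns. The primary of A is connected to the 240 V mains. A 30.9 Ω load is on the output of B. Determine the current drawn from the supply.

I_supply ≈ 3.67 A

After A: V = 240.00 × 1733/1651 = 251.92 V.
After B: V = 251.92 × 1454/2221 = 164.92 V.
I_load = 164.92/30.9 = 5.3373 A, so P_out = 164.92 × 5.3373 = 880.24 W.
All ideal ⇒ P_in = P_out, so I_supply = 880.24/240 = 3.67 A.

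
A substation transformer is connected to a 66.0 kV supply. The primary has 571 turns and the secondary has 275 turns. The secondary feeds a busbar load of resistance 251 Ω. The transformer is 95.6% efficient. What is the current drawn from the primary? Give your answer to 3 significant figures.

I_p ≈ 63.8 A

V_s = 66000 × 275/571 = 31786 V.
I_s = V_s/R = 31786/251 = 126.64 A.
P_out = V_s I_s = 31786 × 126.64 = 4.0254×10^6 W.
P_in = P_out/η = 4.0254×10^6/0.956 = 4.2107×10^6 W.
I_p = P_in/V_p = 4.2107×10^6/66000 = 63.8 A.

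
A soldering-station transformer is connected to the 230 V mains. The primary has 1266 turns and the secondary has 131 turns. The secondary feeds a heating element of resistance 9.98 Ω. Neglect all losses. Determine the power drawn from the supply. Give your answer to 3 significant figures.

P ≈ 56.8 W

V_s = V_p × N_s/N_p = 230 × 131/1266 = 23.799 V.
I_s = V_s/R = 23.799/9.98 = 2.3847 A.
I_p = I_s × N_s/N_p = 2.3847 × 131/1266 = 0.24676 A.
P = V_p I_p = 230 × 0.24676 = 56.8 W.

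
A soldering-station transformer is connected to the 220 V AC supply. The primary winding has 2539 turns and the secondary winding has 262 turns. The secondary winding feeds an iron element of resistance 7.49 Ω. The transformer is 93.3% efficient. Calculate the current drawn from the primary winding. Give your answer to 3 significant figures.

I_p ≈ 0.335 A

V_s = 220 × 262/2539 = 22.702 V.
I_s = V_s/R = 22.702/7.49 = 3.0310 A.
P_out = V_s I_s = 22.702 × 3.0310 = 68.808 W.
P_in = P_out/η = 68.808/0.933 = 73.750 W.
I_p = P_in/V_p = 73.750/220 = 0.335 A.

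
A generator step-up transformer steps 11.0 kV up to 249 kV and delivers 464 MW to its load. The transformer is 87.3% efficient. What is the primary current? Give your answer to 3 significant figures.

I_p ≈ 48300 A

P_in = P_out/η = 4.64×10^8/0.873 = 5.3150×10^8 W.
I_p = P_in/V_p = 5.3150×10^8/11000 = 48300 A.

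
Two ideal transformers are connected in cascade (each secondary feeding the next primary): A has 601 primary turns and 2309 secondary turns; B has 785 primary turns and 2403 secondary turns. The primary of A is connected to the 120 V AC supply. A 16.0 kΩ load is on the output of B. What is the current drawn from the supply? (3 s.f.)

After A: V = 120.00 × 2309/601 = 461.03 V.
After B: V = 461.03 × 2403/785 = 1411.3 V.
I_load = 1411.3/16000 = 0.088205 A, so P_out = 1411.3 × 0.088205 = 124.48 W.
All ideal ⇒ P_in = P_out, so I_supply = 124.48/120 = 1.04 A.

I_supply ≈ 1.04 A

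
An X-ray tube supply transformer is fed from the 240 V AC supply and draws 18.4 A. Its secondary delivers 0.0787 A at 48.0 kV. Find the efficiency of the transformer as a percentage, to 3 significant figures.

η ≈ 85.5%

P_in = 240 × 18.4 = 4416.00 W.
P_out = 48000 × 0.0787 = 3777.60 W.
η = P_out/P_in = 3777.60/4416.00 = 0.855.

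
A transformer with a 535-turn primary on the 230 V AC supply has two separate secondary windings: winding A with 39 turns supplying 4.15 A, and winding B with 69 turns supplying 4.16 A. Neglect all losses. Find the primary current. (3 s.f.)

V_A = 230 × 39/535 = 16.766 V; V_B = 230 × 69/535 = 29.664 V.
P_out = V_A I_A + V_B I_B = 16.766×4.15 + 29.664×4.16 = 69.580 + 123.40 = 192.98 W.
Ideal ⇒ P_in = P_out, so I_p = P_out/V_p = 192.98/230 = 0.839 A.

I_p ≈ 0.839 A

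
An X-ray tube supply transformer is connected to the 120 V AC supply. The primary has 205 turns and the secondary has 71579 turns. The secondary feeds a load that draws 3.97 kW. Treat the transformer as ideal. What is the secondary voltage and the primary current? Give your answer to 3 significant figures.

V_s = V_p × N_s/N_p = 120 × 71579/205 = 41900 V.
I_s = P/V_s = 3970/41900 = 0.094750 A.
I_p = I_s × N_s/N_p = 0.094750 × 71579/205 = 33.1 A.

V_s ≈ 41900 V, I_p ≈ 33.1 A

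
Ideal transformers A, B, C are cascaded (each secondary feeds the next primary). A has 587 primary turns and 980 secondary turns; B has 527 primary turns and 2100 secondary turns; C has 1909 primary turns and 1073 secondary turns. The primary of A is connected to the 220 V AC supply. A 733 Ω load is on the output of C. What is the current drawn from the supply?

Secondary of A: V = 220.00 × 980/587 = 367.29 V.
Secondary of B: V = 367.29 × 2100/527 = 1463.6 V.
Secondary of C: V = 1463.6 × 1073/1909 = 822.65 V.
I_load = 822.65/733 = 1.1223 A, so P_out = 822.65 × 1.1223 = 923.26 W.
All ideal ⇒ P_in = P_out, so I_supply = 923.26/220 = 4.20 A.

I_supply ≈ 4.20 A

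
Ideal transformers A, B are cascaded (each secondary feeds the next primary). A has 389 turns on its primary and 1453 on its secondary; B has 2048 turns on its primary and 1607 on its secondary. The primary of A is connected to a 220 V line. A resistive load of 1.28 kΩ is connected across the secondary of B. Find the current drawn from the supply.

I_supply ≈ 1.48 A

After A: V = 220.00 × 1453/389 = 821.75 V.
After B: V = 821.75 × 1607/2048 = 644.80 V.
I_load = 644.80/1280 = 0.50375 A, so P_out = 644.80 × 0.50375 = 324.82 W.
All ideal ⇒ P_in = P_out, so I_supply = 324.82/220 = 1.48 A.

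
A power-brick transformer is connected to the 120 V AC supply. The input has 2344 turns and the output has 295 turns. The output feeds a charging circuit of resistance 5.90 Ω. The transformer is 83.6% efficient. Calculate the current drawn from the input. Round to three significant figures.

V_out = 120 × 295/2344 = 15.102 V.
I_out = V_out/R = 15.102/5.90 = 2.5597 A.
P_out = V_out I_out = 15.102 × 2.5597 = 38.658 W.
P_in = P_out/η = 38.658/0.836 = 46.242 W.
I_in = P_in/V_in = 46.242/120 = 0.385 A.

I_in ≈ 0.385 A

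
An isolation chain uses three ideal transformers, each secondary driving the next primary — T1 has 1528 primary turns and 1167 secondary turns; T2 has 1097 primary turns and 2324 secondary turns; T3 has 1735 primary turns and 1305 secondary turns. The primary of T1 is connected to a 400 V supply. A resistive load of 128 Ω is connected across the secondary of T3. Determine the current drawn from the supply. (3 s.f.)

Secondary of T1: V = 400.00 × 1167/1528 = 305.50 V.
Secondary of T2: V = 305.50 × 2324/1097 = 647.20 V.
Secondary of T3: V = 647.20 × 1305/1735 = 486.80 V.
I_load = 486.80/128 = 3.8031 A, so P_out = 486.80 × 3.8031 = 1851.3 W.
All ideal ⇒ P_in = P_out, so I_supply = 1851.3/400 = 4.63 A.

I_supply ≈ 4.63 A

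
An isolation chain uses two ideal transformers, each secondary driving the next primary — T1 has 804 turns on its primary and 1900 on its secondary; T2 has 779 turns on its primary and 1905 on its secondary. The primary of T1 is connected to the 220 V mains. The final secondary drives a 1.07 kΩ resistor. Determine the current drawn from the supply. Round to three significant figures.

I_supply ≈ 6.87 A

Secondary of T1: V = 220.00 × 1900/804 = 519.90 V.
Secondary of T2: V = 519.90 × 1905/779 = 1271.4 V.
I_load = 1271.4/1070 = 1.1882 A, so P_out = 1271.4 × 1.1882 = 1510.7 W.
All ideal ⇒ P_in = P_out, so I_supply = 1510.7/220 = 6.87 A.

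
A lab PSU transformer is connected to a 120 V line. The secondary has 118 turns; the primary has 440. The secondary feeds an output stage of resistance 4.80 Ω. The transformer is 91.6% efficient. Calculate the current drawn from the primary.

V_s = 120 × 118/440 = 32.182 V.
I_s = V_s/R = 32.182/4.80 = 6.7045 A.
P_out = V_s I_s = 32.182 × 6.7045 = 215.76 W.
P_in = P_out/η = 215.76/0.916 = 235.55 W.
I_p = P_in/V_p = 235.55/120 = 1.96 A.

I_p ≈ 1.96 A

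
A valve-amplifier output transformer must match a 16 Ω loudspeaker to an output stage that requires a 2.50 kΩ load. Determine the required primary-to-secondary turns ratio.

Z_p/Z_s = (N_p/N_s)², so N_p/N_s = √(2500/16) = √156 = 12.5.

N_p/N_s ≈ 12.5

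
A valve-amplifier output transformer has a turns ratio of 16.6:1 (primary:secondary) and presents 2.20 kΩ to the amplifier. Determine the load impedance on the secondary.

Z_s ≈ 7.98 Ω

Z_s = Z_p/(N_p/N_s)² = 2200/16.6² = 7.98 Ω.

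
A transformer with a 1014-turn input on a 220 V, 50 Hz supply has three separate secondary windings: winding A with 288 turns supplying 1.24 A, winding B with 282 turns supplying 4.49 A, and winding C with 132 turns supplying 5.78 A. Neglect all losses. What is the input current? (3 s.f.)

I_in ≈ 2.35 A

V_A = 220 × 288/1014 = 62.485 V; V_B = 220 × 282/1014 = 61.183 V; V_C = 220 × 132/1014 = 28.639 V.
P_out = V_A I_A + V_B I_B + V_C I_C = 62.485×1.24 + 61.183×4.49 + 28.639×5.78 = 77.482 + 274.71 + 165.53 = 517.73 W.
Ideal ⇒ P_in = P_out, so I_in = P_out/V_in = 517.73/220 = 2.35 A.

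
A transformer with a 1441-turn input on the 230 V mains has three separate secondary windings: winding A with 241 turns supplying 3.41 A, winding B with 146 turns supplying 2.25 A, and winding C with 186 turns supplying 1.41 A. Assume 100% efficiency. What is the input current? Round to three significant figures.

V_A = 230 × 241/1441 = 38.466 V; V_B = 230 × 146/1441 = 23.303 V; V_C = 230 × 186/1441 = 29.688 V.
P_out = V_A I_A + V_B I_B + V_C I_C = 38.466×3.41 + 23.303×2.25 + 29.688×1.41 = 131.17 + 52.432 + 41.860 = 225.46 W.
Ideal ⇒ P_in = P_out, so I_in = P_out/V_in = 225.46/230 = 0.980 A.

I_in ≈ 0.980 A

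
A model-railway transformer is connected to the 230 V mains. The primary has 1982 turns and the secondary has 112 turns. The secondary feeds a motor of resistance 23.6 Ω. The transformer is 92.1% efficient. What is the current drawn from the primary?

I_p ≈ 0.0338 A

V_s = 230 × 112/1982 = 12.997 V.
I_s = V_s/R = 12.997/23.6 = 0.55072 A.
P_out = V_s I_s = 12.997 × 0.55072 = 7.1577 W.
P_in = P_out/η = 7.1577/0.921 = 7.7716 W.
I_p = P_in/V_p = 7.7716/230 = 0.0338 A.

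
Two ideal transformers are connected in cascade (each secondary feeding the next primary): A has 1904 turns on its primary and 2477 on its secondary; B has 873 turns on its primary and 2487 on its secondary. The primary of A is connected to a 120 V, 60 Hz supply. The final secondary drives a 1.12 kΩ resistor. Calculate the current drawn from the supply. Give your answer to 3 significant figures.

I_supply ≈ 1.47 A

Secondary of A: V = 120.00 × 2477/1904 = 156.11 V.
Secondary of B: V = 156.11 × 2487/873 = 444.74 V.
I_load = 444.74/1120 = 0.39709 A, so P_out = 444.74 × 0.39709 = 176.60 W.
All ideal ⇒ P_in = P_out, so I_supply = 176.60/120 = 1.47 A.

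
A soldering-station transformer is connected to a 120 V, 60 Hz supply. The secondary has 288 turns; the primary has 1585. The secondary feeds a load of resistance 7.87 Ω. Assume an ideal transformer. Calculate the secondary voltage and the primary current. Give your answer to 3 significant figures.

V_s ≈ 21.8 V, I_p ≈ 0.503 A

V_s = V_p × N_s/N_p = 120 × 288/1585 = 21.804 V.
I_s = V_s/R = 21.804/7.87 = 2.7706 A.
I_p = I_s × N_s/N_p = 2.7706 × 288/1585 = 0.503 A.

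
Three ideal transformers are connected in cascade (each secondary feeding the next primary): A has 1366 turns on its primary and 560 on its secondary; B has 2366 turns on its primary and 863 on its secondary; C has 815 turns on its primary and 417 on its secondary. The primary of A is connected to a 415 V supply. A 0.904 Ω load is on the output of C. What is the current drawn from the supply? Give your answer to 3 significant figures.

I_supply ≈ 2.69 A

Secondary of A: V = 415.00 × 560/1366 = 170.13 V.
Secondary of B: V = 170.13 × 863/2366 = 62.056 V.
Secondary of C: V = 62.056 × 417/815 = 31.751 V.
I_load = 31.751/0.904 = 35.123 A, so P_out = 31.751 × 35.123 = 1115.2 W.
All ideal ⇒ P_in = P_out, so I_supply = 1115.2/415 = 2.69 A.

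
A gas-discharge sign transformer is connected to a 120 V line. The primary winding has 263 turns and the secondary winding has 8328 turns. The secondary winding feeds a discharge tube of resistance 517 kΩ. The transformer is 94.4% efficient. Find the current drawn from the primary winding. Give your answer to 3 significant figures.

I_p ≈ 0.247 A

V_s = 120 × 8328/263 = 3799.8 V.
I_s = V_s/R = 3799.8/517000 = 0.0073498 A.
P_out = V_s I_s = 3799.8 × 0.0073498 = 27.928 W.
P_in = P_out/η = 27.928/0.944 = 29.585 W.
I_p = P_in/V_p = 29.585/120 = 0.247 A.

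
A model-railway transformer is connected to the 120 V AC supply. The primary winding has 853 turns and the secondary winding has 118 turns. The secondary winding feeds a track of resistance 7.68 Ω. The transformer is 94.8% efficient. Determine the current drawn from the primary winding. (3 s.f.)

I_p ≈ 0.315 A

V_s = 120 × 118/853 = 16.600 V.
I_s = V_s/R = 16.600/7.68 = 2.1615 A.
P_out = V_s I_s = 16.600 × 2.1615 = 35.881 W.
P_in = P_out/η = 35.881/0.948 = 37.849 W.
I_p = P_in/V_p = 37.849/120 = 0.315 A.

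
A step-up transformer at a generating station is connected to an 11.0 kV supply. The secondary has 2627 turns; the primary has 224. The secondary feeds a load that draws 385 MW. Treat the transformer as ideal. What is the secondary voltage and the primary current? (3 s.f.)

V_s ≈ 129000 V, I_p ≈ 35000 A

V_s = V_p × N_s/N_p = 11000 × 2627/224 = 129000 V.
I_s = P/V_s = 3.85×10^8/129000 = 2984.4 A.
I_p = I_s × N_s/N_p = 2984.4 × 2627/224 = 35000 A.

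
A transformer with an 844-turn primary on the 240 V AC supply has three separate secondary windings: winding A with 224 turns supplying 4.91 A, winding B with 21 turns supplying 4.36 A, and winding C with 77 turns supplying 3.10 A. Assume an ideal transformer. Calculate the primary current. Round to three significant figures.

I_p ≈ 1.69 A

V_A = 240 × 224/844 = 63.697 V; V_B = 240 × 21/844 = 5.9716 V; V_C = 240 × 77/844 = 21.896 V.
P_out = V_A I_A + V_B I_B + V_C I_C = 63.697×4.91 + 5.9716×4.36 + 21.896×3.10 = 312.75 + 26.036 + 67.877 = 406.66 W.
Ideal ⇒ P_in = P_out, so I_p = P_out/V_p = 406.66/240 = 1.69 A.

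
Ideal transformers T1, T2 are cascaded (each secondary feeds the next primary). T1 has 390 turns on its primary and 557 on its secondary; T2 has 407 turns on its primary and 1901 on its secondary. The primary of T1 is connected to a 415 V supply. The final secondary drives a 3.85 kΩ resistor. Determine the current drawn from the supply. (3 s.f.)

Secondary of T1: V = 415.00 × 557/390 = 592.71 V.
Secondary of T2: V = 592.71 × 1901/407 = 2768.4 V.
I_load = 2768.4/3850 = 0.71906 A, so P_out = 2768.4 × 0.71906 = 1990.6 W.
All ideal ⇒ P_in = P_out, so I_supply = 1990.6/415 = 4.80 A.

I_supply ≈ 4.80 A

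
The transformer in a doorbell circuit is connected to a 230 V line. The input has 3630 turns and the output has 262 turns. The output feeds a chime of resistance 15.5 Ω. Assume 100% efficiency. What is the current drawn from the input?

V_out = V_in × N_out/N_in = 230 × 262/3630 = 16.601 V.
I_out = V_out/R = 16.601/15.5 = 1.0710 A.
For an ideal transformer I_in N_in = I_out N_out, so I_in = 1.0710 × 262/3630 = 0.0773 A.

I_in ≈ 0.0773 A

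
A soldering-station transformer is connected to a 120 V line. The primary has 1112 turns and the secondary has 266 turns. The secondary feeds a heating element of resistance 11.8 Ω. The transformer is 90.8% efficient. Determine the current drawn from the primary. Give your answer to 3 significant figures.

I_p ≈ 0.641 A

V_s = 120 × 266/1112 = 28.705 V.
I_s = V_s/R = 28.705/11.8 = 2.4326 A.
P_out = V_s I_s = 28.705 × 2.4326 = 69.829 W.
P_in = P_out/η = 69.829/0.908 = 76.904 W.
I_p = P_in/V_p = 76.904/120 = 0.641 A.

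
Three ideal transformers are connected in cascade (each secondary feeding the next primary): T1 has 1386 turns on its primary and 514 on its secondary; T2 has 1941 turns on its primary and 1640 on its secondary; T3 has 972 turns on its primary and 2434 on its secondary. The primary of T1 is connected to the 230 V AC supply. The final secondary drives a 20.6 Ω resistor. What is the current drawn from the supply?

After T1: V = 230.00 × 514/1386 = 85.296 V.
After T2: V = 85.296 × 1640/1941 = 72.069 V.
After T3: V = 72.069 × 2434/972 = 180.47 V.
I_load = 180.47/20.6 = 8.7606 A, so P_out = 180.47 × 8.7606 = 1581.0 W.
All ideal ⇒ P_in = P_out, so I_supply = 1581.0/230 = 6.87 A.

I_supply ≈ 6.87 A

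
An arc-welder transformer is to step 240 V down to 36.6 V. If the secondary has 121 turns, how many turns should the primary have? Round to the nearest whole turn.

N_p/N_s = V_p/V_s, so N_p = 121 × 240/36.6 = 793.4 ≈ 793 turns.

N_p = 793 turns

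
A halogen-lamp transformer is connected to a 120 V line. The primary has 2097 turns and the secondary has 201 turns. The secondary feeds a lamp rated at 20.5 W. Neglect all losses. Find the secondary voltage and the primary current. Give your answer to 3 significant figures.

V_s = V_p × N_s/N_p = 120 × 201/2097 = 11.502 V.
I_s = P/V_s = 20.5/11.502 = 1.7823 A.
I_p = I_s × N_s/N_p = 1.7823 × 201/2097 = 0.171 A.

V_s ≈ 11.5 V, I_p ≈ 0.171 A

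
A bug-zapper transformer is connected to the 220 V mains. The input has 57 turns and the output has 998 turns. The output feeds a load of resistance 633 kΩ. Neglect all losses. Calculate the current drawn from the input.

V_out = V_in × N_out/N_in = 220 × 998/57 = 3851.9 V.
I_out = V_out/R = 3851.9/633000 = 0.0060852 A.
For an ideal transformer I_in N_in = I_out N_out, so I_in = 0.0060852 × 998/57 = 0.107 A.

I_in ≈ 0.107 A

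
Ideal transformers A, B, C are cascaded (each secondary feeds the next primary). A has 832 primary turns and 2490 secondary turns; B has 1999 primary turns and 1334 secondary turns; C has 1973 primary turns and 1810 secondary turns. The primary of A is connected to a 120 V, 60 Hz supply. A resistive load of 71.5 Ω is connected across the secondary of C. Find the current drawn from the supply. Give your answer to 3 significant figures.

I_supply ≈ 5.63 A

Secondary of A: V = 120.00 × 2490/832 = 359.13 V.
Secondary of B: V = 359.13 × 1334/1999 = 239.66 V.
Secondary of C: V = 239.66 × 1810/1973 = 219.86 V.
I_load = 219.86/71.5 = 3.0750 A, so P_out = 219.86 × 3.0750 = 676.08 W.
All ideal ⇒ P_in = P_out, so I_supply = 676.08/120 = 5.63 A.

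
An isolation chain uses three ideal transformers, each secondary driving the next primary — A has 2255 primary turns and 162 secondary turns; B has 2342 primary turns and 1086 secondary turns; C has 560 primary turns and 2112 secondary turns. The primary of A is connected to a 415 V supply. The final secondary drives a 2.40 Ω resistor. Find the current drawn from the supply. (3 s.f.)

I_supply ≈ 2.73 A

Secondary of A: V = 415.00 × 162/2255 = 29.814 V.
Secondary of B: V = 29.814 × 1086/2342 = 13.825 V.
Secondary of C: V = 13.825 × 2112/560 = 52.139 V.
I_load = 52.139/2.40 = 21.725 A, so P_out = 52.139 × 21.725 = 1132.7 W.
All ideal ⇒ P_in = P_out, so I_supply = 1132.7/415 = 2.73 A.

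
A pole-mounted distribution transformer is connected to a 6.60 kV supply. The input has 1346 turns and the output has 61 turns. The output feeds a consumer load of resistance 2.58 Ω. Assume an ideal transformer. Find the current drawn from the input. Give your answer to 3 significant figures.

I_in ≈ 5.25 A

V_out = V_in × N_out/N_in = 6600 × 61/1346 = 299.11 V.
I_out = V_out/R = 299.11/2.58 = 115.93 A.
For an ideal transformer I_in N_in = I_out N_out, so I_in = 115.93 × 61/1346 = 5.25 A.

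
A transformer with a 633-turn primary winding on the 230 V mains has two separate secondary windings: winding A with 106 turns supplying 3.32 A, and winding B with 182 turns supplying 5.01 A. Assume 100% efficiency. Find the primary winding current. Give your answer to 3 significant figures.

V_A = 230 × 106/633 = 38.515 V; V_B = 230 × 182/633 = 66.130 V.
P_out = V_A I_A + V_B I_B = 38.515×3.32 + 66.130×5.01 = 127.87 + 331.31 = 459.18 W.
Ideal ⇒ P_in = P_out, so I_p = P_out/V_p = 459.18/230 = 2.00 A.

I_p ≈ 2.00 A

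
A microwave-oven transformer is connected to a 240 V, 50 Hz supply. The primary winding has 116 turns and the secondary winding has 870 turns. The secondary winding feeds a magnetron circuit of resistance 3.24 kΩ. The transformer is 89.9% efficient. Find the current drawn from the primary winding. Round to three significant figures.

V_s = 240 × 870/116 = 1800.0 V.
I_s = V_s/R = 1800.0/3240 = 0.55556 A.
P_out = V_s I_s = 1800.0 × 0.55556 = 1000.0 W.
P_in = P_out/η = 1000.0/0.899 = 1112.3 W.
I_p = P_in/V_p = 1112.3/240 = 4.63 A.

I_p ≈ 4.63 A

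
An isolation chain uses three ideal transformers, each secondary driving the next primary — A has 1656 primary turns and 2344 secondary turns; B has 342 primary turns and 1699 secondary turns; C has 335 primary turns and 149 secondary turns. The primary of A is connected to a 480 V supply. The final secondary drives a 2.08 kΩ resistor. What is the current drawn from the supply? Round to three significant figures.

After A: V = 480.00 × 2344/1656 = 679.42 V.
After B: V = 679.42 × 1699/342 = 3375.2 V.
After C: V = 3375.2 × 149/335 = 1501.2 V.
I_load = 1501.2/2080 = 0.72175 A, so P_out = 1501.2 × 0.72175 = 1083.5 W.
All ideal ⇒ P_in = P_out, so I_supply = 1083.5/480 = 2.26 A.

I_supply ≈ 2.26 A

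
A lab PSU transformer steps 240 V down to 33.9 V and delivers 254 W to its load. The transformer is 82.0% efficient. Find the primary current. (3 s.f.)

I_p ≈ 1.29 A

P_in = P_out/η = 254/0.820 = 309.76 W.
I_p = P_in/V_p = 309.76/240 = 1.29 A.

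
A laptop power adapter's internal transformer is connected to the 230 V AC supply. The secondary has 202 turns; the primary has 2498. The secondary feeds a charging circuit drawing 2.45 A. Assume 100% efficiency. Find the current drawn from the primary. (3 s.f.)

I_p ≈ 0.198 A

For an ideal transformer I_p N_p = I_s N_s, so I_p = 2.45 × 202/2498 = 0.198 A.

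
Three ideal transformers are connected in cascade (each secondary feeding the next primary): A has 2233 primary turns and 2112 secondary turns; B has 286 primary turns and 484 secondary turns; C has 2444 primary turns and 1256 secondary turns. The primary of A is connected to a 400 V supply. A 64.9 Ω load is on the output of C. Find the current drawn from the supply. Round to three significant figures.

I_supply ≈ 4.17 A

Secondary of A: V = 400.00 × 2112/2233 = 378.33 V.
Secondary of B: V = 378.33 × 484/286 = 640.24 V.
Secondary of C: V = 640.24 × 1256/2444 = 329.03 V.
I_load = 329.03/64.9 = 5.0698 A, so P_out = 329.03 × 5.0698 = 1668.1 W.
All ideal ⇒ P_in = P_out, so I_supply = 1668.1/400 = 4.17 A.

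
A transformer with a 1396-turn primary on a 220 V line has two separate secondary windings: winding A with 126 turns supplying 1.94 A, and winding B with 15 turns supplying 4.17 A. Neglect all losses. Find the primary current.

I_p ≈ 0.220 A

V_A = 220 × 126/1396 = 19.857 V; V_B = 220 × 15/1396 = 2.3639 V.
P_out = V_A I_A + V_B I_B = 19.857×1.94 + 2.3639×4.17 = 38.522 + 9.8574 = 48.380 W.
Ideal ⇒ P_in = P_out, so I_p = P_out/V_p = 48.380/220 = 0.220 A.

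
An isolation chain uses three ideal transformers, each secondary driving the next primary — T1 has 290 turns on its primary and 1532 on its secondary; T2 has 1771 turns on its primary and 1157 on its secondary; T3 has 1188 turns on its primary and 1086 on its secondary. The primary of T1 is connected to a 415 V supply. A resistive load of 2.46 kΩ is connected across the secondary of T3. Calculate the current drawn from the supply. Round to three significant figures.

Secondary of T1: V = 415.00 × 1532/290 = 2192.3 V.
Secondary of T2: V = 2192.3 × 1157/1771 = 1432.3 V.
Secondary of T3: V = 1432.3 × 1086/1188 = 1309.3 V.
I_load = 1309.3/2460 = 0.53223 A, so P_out = 1309.3 × 0.53223 = 696.85 W.
All ideal ⇒ P_in = P_out, so I_supply = 696.85/415 = 1.68 A.

I_supply ≈ 1.68 A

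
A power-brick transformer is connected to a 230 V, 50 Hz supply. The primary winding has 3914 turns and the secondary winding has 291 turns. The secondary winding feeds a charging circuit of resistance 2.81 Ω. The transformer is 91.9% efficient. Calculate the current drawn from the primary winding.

I_p ≈ 0.492 A

V_s = 230 × 291/3914 = 17.100 V.
I_s = V_s/R = 17.100/2.81 = 6.0855 A.
P_out = V_s I_s = 17.100 × 6.0855 = 104.06 W.
P_in = P_out/η = 104.06/0.919 = 113.23 W.
I_p = P_in/V_p = 113.23/230 = 0.492 A.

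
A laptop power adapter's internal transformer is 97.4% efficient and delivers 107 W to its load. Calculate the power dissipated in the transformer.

P_in = P_out/η = 107/0.974 = 109.856 W.
P_loss = P_in − P_out = 109.856 − 107 = 2.86 W.

P_loss ≈ 2.86 W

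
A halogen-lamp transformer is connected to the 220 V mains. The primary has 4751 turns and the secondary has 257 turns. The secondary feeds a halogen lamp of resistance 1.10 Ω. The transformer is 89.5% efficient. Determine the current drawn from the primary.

I_p ≈ 0.654 A

V_s = 220 × 257/4751 = 11.901 V.
I_s = V_s/R = 11.901/1.10 = 10.819 A.
P_out = V_s I_s = 11.901 × 10.819 = 128.75 W.
P_in = P_out/η = 128.75/0.895 = 143.86 W.
I_p = P_in/V_p = 143.86/220 = 0.654 A.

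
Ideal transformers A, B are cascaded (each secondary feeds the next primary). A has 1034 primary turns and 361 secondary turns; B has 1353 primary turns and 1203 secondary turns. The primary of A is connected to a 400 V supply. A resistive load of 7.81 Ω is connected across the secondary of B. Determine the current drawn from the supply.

After A: V = 400.00 × 361/1034 = 139.65 V.
After B: V = 139.65 × 1203/1353 = 124.17 V.
I_load = 124.17/7.81 = 15.899 A, so P_out = 124.17 × 15.899 = 1974.1 W.
All ideal ⇒ P_in = P_out, so I_supply = 1974.1/400 = 4.94 A.

I_supply ≈ 4.94 A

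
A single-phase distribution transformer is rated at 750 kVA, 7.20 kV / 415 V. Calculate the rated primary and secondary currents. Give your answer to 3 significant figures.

I_p = S/V_p = 750000/7200 = 104 A.
I_s = S/V_s = 750000/415 = 1810 A.

I_p ≈ 104 A, I_s ≈ 1810 A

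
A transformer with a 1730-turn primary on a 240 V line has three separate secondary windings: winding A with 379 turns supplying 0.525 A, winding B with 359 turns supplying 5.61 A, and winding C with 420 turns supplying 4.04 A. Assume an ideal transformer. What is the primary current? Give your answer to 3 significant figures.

V_A = 240 × 379/1730 = 52.578 V; V_B = 240 × 359/1730 = 49.803 V; V_C = 240 × 420/1730 = 58.266 V.
P_out = V_A I_A + V_B I_B + V_C I_C = 52.578×0.525 + 49.803×5.61 + 58.266×4.04 = 27.603 + 279.40 + 235.39 = 542.40 W.
Ideal ⇒ P_in = P_out, so I_p = P_out/V_p = 542.40/240 = 2.26 A.

I_p ≈ 2.26 A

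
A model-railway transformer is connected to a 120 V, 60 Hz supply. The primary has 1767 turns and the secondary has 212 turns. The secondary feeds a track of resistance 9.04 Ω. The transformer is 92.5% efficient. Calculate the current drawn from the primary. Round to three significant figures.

I_p ≈ 0.207 A

V_s = 120 × 212/1767 = 14.397 V.
I_s = V_s/R = 14.397/9.04 = 1.5926 A.
P_out = V_s I_s = 14.397 × 1.5926 = 22.929 W.
P_in = P_out/η = 22.929/0.925 = 24.789 W.
I_p = P_in/V_p = 24.789/120 = 0.207 A.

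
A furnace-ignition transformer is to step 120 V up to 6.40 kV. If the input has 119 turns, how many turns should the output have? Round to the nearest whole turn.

N_out/N_in = V_out/V_in, so N_out = 119 × 6400/120 = 6346.7 ≈ 6347 turns.

N_out = 6347 turns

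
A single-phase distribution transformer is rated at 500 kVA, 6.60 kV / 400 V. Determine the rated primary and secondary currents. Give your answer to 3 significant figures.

I_p = S/V_p = 500000/6600 = 75.8 A.
I_s = S/V_s = 500000/400 = 1250 A.

I_p ≈ 75.8 A, I_s ≈ 1250 A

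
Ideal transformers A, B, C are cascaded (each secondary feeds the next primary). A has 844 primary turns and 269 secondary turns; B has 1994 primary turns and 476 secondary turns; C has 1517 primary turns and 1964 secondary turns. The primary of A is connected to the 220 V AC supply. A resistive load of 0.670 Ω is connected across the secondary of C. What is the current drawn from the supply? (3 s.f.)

Secondary of A: V = 220.00 × 269/844 = 70.118 V.
Secondary of B: V = 70.118 × 476/1994 = 16.738 V.
Secondary of C: V = 16.738 × 1964/1517 = 21.671 V.
I_load = 21.671/0.670 = 32.344 A, so P_out = 21.671 × 32.344 = 700.92 W.
All ideal ⇒ P_in = P_out, so I_supply = 700.92/220 = 3.19 A.

I_supply ≈ 3.19 A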